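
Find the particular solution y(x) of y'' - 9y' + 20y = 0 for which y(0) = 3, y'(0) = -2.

Characteristic equation r² - 9r + 20 = 0 factors as (r - 4)(r - 5) = 0, so r = 4, 5.
Hence y_h = C1*exp(4*x) + C2*exp(5*x).
Apply the initial conditions: y(0) = C1 + C2 = 3 and y'(0) = 4*C1 + 5*C2 = -2. Solving gives C1 = 17, C2 = -14.

y = -14*exp(5*x) + 17*exp(4*x)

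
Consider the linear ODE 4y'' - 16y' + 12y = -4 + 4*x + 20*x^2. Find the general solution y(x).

Divide through by 4: y'' - 4y' + 3y = -1 + x + 5*x^2.
Characteristic equation r² - 4r + 3 = 0 factors as (r - 3)(r - 1) = 0, so r = 3, 1.
Hence y_h = C1*exp(3*x) + C2*exp(x).
For the particular solution try y_p = A0 + A1*x + A2*x^2. Substituting and matching coefficients of each power of x gives A0 = 133/27, A1 = 43/9, A2 = 5/3, so y_p = 133/27 + 5*x^2/3 + 43*x/9.

y = 133/27 + 5*x**2/3 + 43*x/9 + C1*exp(3*x) + C2*exp(x)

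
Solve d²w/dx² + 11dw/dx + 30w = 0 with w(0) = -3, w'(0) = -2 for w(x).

w = -20*exp(-5*x) + 17*exp(-6*x)

Characteristic equation r² + 11r + 30 = 0 factors as (r + 6)(r + 5) = 0, so r = -6, -5.
Hence w_h = C1*exp(-6*x) + C2*exp(-5*x).
Apply the initial conditions: w(0) = C1 + C2 = -3 and w'(0) = -6*C1 - 5*C2 = -2. Solving gives C1 = 17, C2 = -20.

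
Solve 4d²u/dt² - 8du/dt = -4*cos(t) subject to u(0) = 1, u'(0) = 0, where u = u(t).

u = 1 - exp(2*t)/5 + cos(t)/5 + 2*sin(t)/5

Divide through by 4: u'' - 2u' = -cos(t).
Characteristic equation r² - 2r = 0 factors as (r - 2)r = 0, so r = 2, 0.
Hence u_h = C1*exp(2*t) + C2.
Try u_p = A*cos(t) + B*sin(t). Substituting and equating the coefficients of cos(t) and sin(t) gives A = 1/5, B = 2/5, so u_p = cos(t)/5 + 2*sin(t)/5.
General solution: u = C2 + cos(t)/5 + 2*sin(t)/5 + C1*exp(2*t).
Apply the initial conditions: u(0) = 1/5 + C1 + C2 = 1 and u'(0) = 2/5 + 2*C1 = 0. Solving gives C1 = -1/5, C2 = 1.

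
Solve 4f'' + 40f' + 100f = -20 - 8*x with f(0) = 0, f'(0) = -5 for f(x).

f = -21/125 - 2*x/25 + 21*exp(-5*x)/125 - 102*x*exp(-5*x)/25

Divide through by 4: f'' + 10f' + 25f = -5 - 2*x.
Characteristic equation r² + 10r + 25 = 0 has discriminant (10)² - 4·(25) = 0, so r = -5 is a repeated root.
Hence f_h = (C1 + C2*x)*exp(-5*x).
For the particular solution try f_p = A0 + A1*x. Substituting and matching coefficients of each power of x gives A0 = -21/125, A1 = -2/25, so f_p = -21/125 - 2*x/25.
General solution: f = -21/125 - 2*x/25 + C1*exp(-5*x) + C2*x*exp(-5*x).
Apply the initial conditions: f(0) = -21/125 + C1 = 0 and f'(0) = -2/25 + C2 - 5*C1 = -5. Solving gives C1 = 21/125, C2 = -102/25.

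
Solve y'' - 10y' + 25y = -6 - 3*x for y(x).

y = -36/125 - 3*x/25 + C1*exp(5*x) + C2*x*exp(5*x)

Characteristic equation r² - 10r + 25 = 0 has discriminant (-10)² - 4·(25) = 0, so r = 5 is a repeated root.
Hence y_h = (C1 + C2*x)*exp(5*x).
For the particular solution try y_p = A0 + A1*x. Substituting and matching coefficients of each power of x gives A0 = -36/125, A1 = -3/25, so y_p = -36/125 - 3*x/25.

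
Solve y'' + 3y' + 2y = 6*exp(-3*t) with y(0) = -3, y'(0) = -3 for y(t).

y = -6*exp(-t) + 3*exp(-3*t)

Characteristic equation r² + 3r + 2 = 0 factors as (r + 2)(r + 1) = 0, so r = -2, -1.
Hence y_h = C1*exp(-2*t) + C2*exp(-t).
Try y_p = A*exp(-3*t). Substituting into the equation and dividing by exp(-3*t) gives A = 3, so y_p = 3*exp(-3*t).
General solution: y = 3*exp(-3*t) + C1*exp(-2*t) + C2*exp(-t).
Apply the initial conditions: y(0) = 3 + C1 + C2 = -3 and y'(0) = -9 - C2 - 2*C1 = -3. Solving gives C1 = 0, C2 = -6.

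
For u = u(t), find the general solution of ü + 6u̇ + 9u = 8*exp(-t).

u = 2*exp(-t) + C1*exp(-3*t) + C2*t*exp(-3*t)

Characteristic equation r² + 6r + 9 = 0 has discriminant (6)² - 4·(9) = 0, so r = -3 is a repeated root.
Hence u_h = (C1 + C2*t)*exp(-3*t).
Try u_p = A*exp(-t). Substituting into the equation and dividing by exp(-t) gives A = 2, so u_p = 2*exp(-t).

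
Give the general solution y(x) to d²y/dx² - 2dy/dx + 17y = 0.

y = C1*cos(4*x)*exp(x) + C2*exp(x)*sin(4*x)

Characteristic equation r² - 2r + 17 = 0 has discriminant (-2)² - 4·(17) = -64 < 0, so r = 1 ± 4i.
Hence y_h = C1*cos(4*x)*exp(x) + C2*exp(x)*sin(4*x).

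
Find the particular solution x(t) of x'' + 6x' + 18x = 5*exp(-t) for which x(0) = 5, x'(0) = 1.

x = 5*exp(-t)/13 + 60*cos(3*t)*exp(-3*t)/13 + 66*exp(-3*t)*sin(3*t)/13

Characteristic equation r² + 6r + 18 = 0 has discriminant (6)² - 4·(18) = -36 < 0, so r = -3 ± 3i.
Hence x_h = C1*cos(3*t)*exp(-3*t) + C2*exp(-3*t)*sin(3*t).
Try x_p = A*exp(-t). Substituting into the equation and dividing by exp(-t) gives A = 5/13, so x_p = 5*exp(-t)/13.
General solution: x = 5*exp(-t)/13 + C1*cos(3*t)*exp(-3*t) + C2*exp(-3*t)*sin(3*t).
Apply the initial conditions: x(0) = 5/13 + C1 = 5 and x'(0) = -5/13 - 3*C1 + 3*C2 = 1. Solving gives C1 = 60/13, C2 = 66/13.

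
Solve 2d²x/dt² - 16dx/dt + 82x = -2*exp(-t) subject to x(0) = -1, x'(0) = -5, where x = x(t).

Divide through by 2: x'' - 8x' + 41x = -exp(-t).
Characteristic equation r² - 8r + 41 = 0 has discriminant (-8)² - 4·(41) = -100 < 0, so r = 4 ± 5i.
Hence x_h = C1*cos(5*t)*exp(4*t) + C2*exp(4*t)*sin(5*t).
Try x_p = A*exp(-t). Substituting into the equation and dividing by exp(-t) gives A = -1/50, so x_p = -exp(-t)/50.
General solution: x = -exp(-t)/50 + C1*cos(5*t)*exp(4*t) + C2*exp(4*t)*sin(5*t).
Apply the initial conditions: x(0) = -1/50 + C1 = -1 and x'(0) = 1/50 + 4*C1 + 5*C2 = -5. Solving gives C1 = -49/50, C2 = -11/50.

x = -exp(-t)/50 - 49*cos(5*t)*exp(4*t)/50 - 11*exp(4*t)*sin(5*t)/50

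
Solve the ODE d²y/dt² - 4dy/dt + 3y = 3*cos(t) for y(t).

y = -3*sin(t)/5 + 3*cos(t)/10 + C1*exp(3*t) + C2*exp(t)

Characteristic equation r² - 4r + 3 = 0 factors as (r - 3)(r - 1) = 0, so r = 3, 1.
Hence y_h = C1*exp(3*t) + C2*exp(t).
Try y_p = A*cos(t) + B*sin(t). Substituting and equating the coefficients of cos(t) and sin(t) gives A = 3/10, B = -3/5, so y_p = -3*sin(t)/5 + 3*cos(t)/10.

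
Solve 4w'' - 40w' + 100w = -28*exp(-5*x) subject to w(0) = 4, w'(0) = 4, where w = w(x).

Divide through by 4: w'' - 10w' + 25w = -7*exp(-5*x).
Characteristic equation r² - 10r + 25 = 0 has discriminant (-10)² - 4·(25) = 0, so r = 5 is a repeated root.
Hence w_h = (C1 + C2*x)*exp(5*x).
Try w_p = A*exp(-5*x). Substituting into the equation and dividing by exp(-5*x) gives A = -7/100, so w_p = -7*exp(-5*x)/100.
General solution: w = -7*exp(-5*x)/100 + C1*exp(5*x) + C2*x*exp(5*x).
Apply the initial conditions: w(0) = -7/100 + C1 = 4 and w'(0) = 7/20 + C2 + 5*C1 = 4. Solving gives C1 = 407/100, C2 = -167/10.

w = -7*exp(-5*x)/100 + 407*exp(5*x)/100 - 167*x*exp(5*x)/10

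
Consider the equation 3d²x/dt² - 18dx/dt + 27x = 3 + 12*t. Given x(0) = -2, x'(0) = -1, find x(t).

x = 11/27 - 65*exp(3*t)/27 + 4*t/9 + 52*t*exp(3*t)/9

Divide through by 3: x'' - 6x' + 9x = 1 + 4*t.
Characteristic equation r² - 6r + 9 = 0 has discriminant (-6)² - 4·(9) = 0, so r = 3 is a repeated root.
Hence x_h = (C1 + C2*t)*exp(3*t).
For the particular solution try x_p = A0 + A1*t. Substituting and matching coefficients of each power of t gives A0 = 11/27, A1 = 4/9, so x_p = 11/27 + 4*t/9.
General solution: x = 11/27 + 4*t/9 + C1*exp(3*t) + C2*t*exp(3*t).
Apply the initial conditions: x(0) = 11/27 + C1 = -2 and x'(0) = 4/9 + C2 + 3*C1 = -1. Solving gives C1 = -65/27, C2 = 52/9.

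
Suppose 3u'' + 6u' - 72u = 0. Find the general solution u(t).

Divide through by 3: u'' + 2u' - 24u = 0.
Characteristic equation r² + 2r - 24 = 0 factors as (r + 6)(r - 4) = 0, so r = -6, 4.
Hence u_h = C1*exp(-6*t) + C2*exp(4*t).

u = C1*exp(-6*t) + C2*exp(4*t)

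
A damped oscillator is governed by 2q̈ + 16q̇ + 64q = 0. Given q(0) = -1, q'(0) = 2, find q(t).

q = -cos(4*t)*exp(-4*t) - exp(-4*t)*sin(4*t)/2

Divide through by 2: q'' + 8q' + 32q = 0.
Characteristic equation r² + 8r + 32 = 0 has discriminant (8)² - 4·(32) = -64 < 0, so r = -4 ± 4i.
Hence q_h = C1*cos(4*t)*exp(-4*t) + C2*exp(-4*t)*sin(4*t).
Apply the initial conditions: q(0) = C1 = -1 and q'(0) = -4*C1 + 4*C2 = 2. Solving gives C1 = -1, C2 = -1/2.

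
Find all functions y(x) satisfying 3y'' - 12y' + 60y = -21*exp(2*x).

y = -7*exp(2*x)/16 + C1*cos(4*x)*exp(2*x) + C2*exp(2*x)*sin(4*x)

Divide through by 3: y'' - 4y' + 20y = -7*exp(2*x).
Characteristic equation r² - 4r + 20 = 0 has discriminant (-4)² - 4·(20) = -64 < 0, so r = 2 ± 4i.
Hence y_h = C1*cos(4*x)*exp(2*x) + C2*exp(2*x)*sin(4*x).
Try y_p = A*exp(2*x). Substituting into the equation and dividing by exp(2*x) gives A = -7/16, so y_p = -7*exp(2*x)/16.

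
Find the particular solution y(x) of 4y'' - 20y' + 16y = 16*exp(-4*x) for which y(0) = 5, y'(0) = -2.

y = -13*exp(4*x)/6 + exp(-4*x)/10 + 106*exp(x)/15

Divide through by 4: y'' - 5y' + 4y = 4*exp(-4*x).
Characteristic equation r² - 5r + 4 = 0 factors as (r - 1)(r - 4) = 0, so r = 1, 4.
Hence y_h = C1*exp(x) + C2*exp(4*x).
Try y_p = A*exp(-4*x). Substituting into the equation and dividing by exp(-4*x) gives A = 1/10, so y_p = exp(-4*x)/10.
General solution: y = exp(-4*x)/10 + C1*exp(x) + C2*exp(4*x).
Apply the initial conditions: y(0) = 1/10 + C1 + C2 = 5 and y'(0) = -2/5 + C1 + 4*C2 = -2. Solving gives C1 = 106/15, C2 = -13/6.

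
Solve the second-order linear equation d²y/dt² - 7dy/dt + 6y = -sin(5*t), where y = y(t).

y = -35*cos(5*t)/1586 + 19*sin(5*t)/1586 + C1*exp(t) + C2*exp(6*t)

Characteristic equation r² - 7r + 6 = 0 factors as (r - 1)(r - 6) = 0, so r = 1, 6.
Hence y_h = C1*exp(t) + C2*exp(6*t).
Try y_p = A*cos(5*t) + B*sin(5*t). Substituting and equating the coefficients of cos(5t) and sin(5t) gives A = -35/1586, B = 19/1586, so y_p = -35*cos(5*t)/1586 + 19*sin(5*t)/1586.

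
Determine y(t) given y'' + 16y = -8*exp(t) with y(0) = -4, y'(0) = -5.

Characteristic equation r² + 16 = 0 has discriminant (0)² - 4·(16) = -64 < 0, so r = ± 4i.
Hence y_h = C1*cos(4*t) + C2*sin(4*t).
Try y_p = A*exp(t). Substituting into the equation and dividing by exp(t) gives A = -8/17, so y_p = -8*exp(t)/17.
General solution: y = -8*exp(t)/17 + C1*cos(4*t) + C2*sin(4*t).
Apply the initial conditions: y(0) = -8/17 + C1 = -4 and y'(0) = -8/17 + 4*C2 = -5. Solving gives C1 = -60/17, C2 = -77/68.

y = -77*sin(4*t)/68 - 60*cos(4*t)/17 - 8*exp(t)/17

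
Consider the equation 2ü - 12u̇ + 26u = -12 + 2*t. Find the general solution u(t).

u = -72/169 + t/13 + C1*cos(2*t)*exp(3*t) + C2*exp(3*t)*sin(2*t)

Divide through by 2: u'' - 6u' + 13u = -6 + t.
Characteristic equation r² - 6r + 13 = 0 has discriminant (-6)² - 4·(13) = -16 < 0, so r = 3 ± 2i.
Hence u_h = C1*cos(2*t)*exp(3*t) + C2*exp(3*t)*sin(2*t).
For the particular solution try u_p = A0 + A1*t. Substituting and matching coefficients of each power of t gives A0 = -72/169, A1 = 1/13, so u_p = -72/169 + t/13.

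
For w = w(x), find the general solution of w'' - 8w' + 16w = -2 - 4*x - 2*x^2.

Characteristic equation r² - 8r + 16 = 0 has discriminant (-8)² - 4·(16) = 0, so r = 4 is a repeated root.
Hence w_h = (C1 + C2*x)*exp(4*x).
For the particular solution try w_p = A0 + A1*x + A2*x^2. Substituting and matching coefficients of each power of x gives A0 = -19/64, A1 = -3/8, A2 = -1/8, so w_p = -19/64 - 3*x/8 - x^2/8.

w = -19/64 - 3*x/8 - x**2/8 + C1*exp(4*x) + C2*x*exp(4*x)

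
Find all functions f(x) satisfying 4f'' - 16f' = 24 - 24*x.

f = C2 - 9*x/8 + 3*x**2/4 + C1*exp(4*x)

Divide through by 4: f'' - 4f' = 6 - 6*x.
Characteristic equation r² - 4r = 0 factors as (r - 4)r = 0, so r = 4, 0.
Hence f_h = C1*exp(4*x) + C2.
Since 0 is a characteristic root (multiplicity 1), multiply the polynomial trial by x: try f_p = x*(A0 + A1*x). Substituting and matching coefficients of each power of x gives A0 = -9/8, A1 = 3/4, so f_p = -9*x/8 + 3*x^2/4.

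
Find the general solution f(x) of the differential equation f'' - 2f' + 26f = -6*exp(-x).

f = -6*exp(-x)/29 + C1*cos(5*x)*exp(x) + C2*exp(x)*sin(5*x)

Characteristic equation r² - 2r + 26 = 0 has discriminant (-2)² - 4·(26) = -100 < 0, so r = 1 ± 5i.
Hence f_h = C1*cos(5*x)*exp(x) + C2*exp(x)*sin(5*x).
Try f_p = A*exp(-x). Substituting into the equation and dividing by exp(-x) gives A = -6/29, so f_p = -6*exp(-x)/29.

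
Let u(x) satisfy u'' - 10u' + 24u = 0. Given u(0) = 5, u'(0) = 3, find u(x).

Characteristic equation r² - 10r + 24 = 0 factors as (r - 6)(r - 4) = 0, so r = 6, 4.
Hence u_h = C1*exp(6*x) + C2*exp(4*x).
Apply the initial conditions: u(0) = C1 + C2 = 5 and u'(0) = 4*C2 + 6*C1 = 3. Solving gives C1 = -17/2, C2 = 27/2.

u = -17*exp(6*x)/2 + 27*exp(4*x)/2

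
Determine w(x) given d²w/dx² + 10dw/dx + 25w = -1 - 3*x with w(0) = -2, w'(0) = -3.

Characteristic equation r² + 10r + 25 = 0 has discriminant (10)² - 4·(25) = 0, so r = -5 is a repeated root.
Hence w_h = (C1 + C2*x)*exp(-5*x).
For the particular solution try w_p = A0 + A1*x. Substituting and matching coefficients of each power of x gives A0 = 1/125, A1 = -3/25, so w_p = 1/125 - 3*x/25.
General solution: w = 1/125 - 3*x/25 + C1*exp(-5*x) + C2*x*exp(-5*x).
Apply the initial conditions: w(0) = 1/125 + C1 = -2 and w'(0) = -3/25 + C2 - 5*C1 = -3. Solving gives C1 = -251/125, C2 = -323/25.

w = 1/125 - 251*exp(-5*x)/125 - 3*x/25 - 323*x*exp(-5*x)/25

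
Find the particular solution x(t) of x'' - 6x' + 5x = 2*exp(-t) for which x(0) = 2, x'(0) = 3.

Characteristic equation r² - 6r + 5 = 0 factors as (r - 5)(r - 1) = 0, so r = 5, 1.
Hence x_h = C1*exp(5*t) + C2*exp(t).
Try x_p = A*exp(-t). Substituting into the equation and dividing by exp(-t) gives A = 1/6, so x_p = exp(-t)/6.
General solution: x = exp(-t)/6 + C1*exp(5*t) + C2*exp(t).
Apply the initial conditions: x(0) = 1/6 + C1 + C2 = 2 and x'(0) = -1/6 + C2 + 5*C1 = 3. Solving gives C1 = 1/3, C2 = 3/2.

x = exp(5*t)/3 + exp(-t)/6 + 3*exp(t)/2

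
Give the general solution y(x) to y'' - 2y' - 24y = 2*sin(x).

Characteristic equation r² - 2r - 24 = 0 factors as (r - 6)(r + 4) = 0, so r = 6, -4.
Hence y_h = C1*exp(6*x) + C2*exp(-4*x).
Try y_p = A*cos(x) + B*sin(x). Substituting and equating the coefficients of cos(x) and sin(x) gives A = 4/629, B = -50/629, so y_p = -50*sin(x)/629 + 4*cos(x)/629.

y = -50*sin(x)/629 + 4*cos(x)/629 + C1*exp(6*x) + C2*exp(-4*x)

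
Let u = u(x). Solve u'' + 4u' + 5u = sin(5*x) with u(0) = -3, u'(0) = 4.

Characteristic equation r² + 4r + 5 = 0 has discriminant (4)² - 4·(5) = -4 < 0, so r = -2 ± i.
Hence u_h = C1*cos(x)*exp(-2*x) + C2*exp(-2*x)*sin(x).
Try u_p = A*cos(5*x) + B*sin(5*x). Substituting and equating the coefficients of cos(5x) and sin(5x) gives A = -1/40, B = -1/40, so u_p = -cos(5*x)/40 - sin(5*x)/40.
General solution: u = -cos(5*x)/40 - sin(5*x)/40 + C1*cos(x)*exp(-2*x) + C2*exp(-2*x)*sin(x).
Apply the initial conditions: u(0) = -1/40 + C1 = -3 and u'(0) = -1/8 + C2 - 2*C1 = 4. Solving gives C1 = -119/40, C2 = -73/40.

u = -cos(5*x)/40 - sin(5*x)/40 - 119*cos(x)*exp(-2*x)/40 - 73*exp(-2*x)*sin(x)/40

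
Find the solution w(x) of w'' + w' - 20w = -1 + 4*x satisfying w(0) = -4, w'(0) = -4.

w = 1/25 - 103*exp(-5*x)/75 - 8*exp(4*x)/3 - x/5

Characteristic equation r² + r - 20 = 0 factors as (r - 4)(r + 5) = 0, so r = 4, -5.
Hence w_h = C1*exp(4*x) + C2*exp(-5*x).
For the particular solution try w_p = A0 + A1*x. Substituting and matching coefficients of each power of x gives A0 = 1/25, A1 = -1/5, so w_p = 1/25 - x/5.
General solution: w = 1/25 - x/5 + C1*exp(4*x) + C2*exp(-5*x).
Apply the initial conditions: w(0) = 1/25 + C1 + C2 = -4 and w'(0) = -1/5 - 5*C2 + 4*C1 = -4. Solving gives C1 = -8/3, C2 = -103/75.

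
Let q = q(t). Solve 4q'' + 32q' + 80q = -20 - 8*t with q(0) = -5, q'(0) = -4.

q = -21/100 - t/10 - 1153*exp(-4*t)*sin(2*t)/100 - 479*cos(2*t)*exp(-4*t)/100

Divide through by 4: q'' + 8q' + 20q = -5 - 2*t.
Characteristic equation r² + 8r + 20 = 0 has discriminant (8)² - 4·(20) = -16 < 0, so r = -4 ± 2i.
Hence q_h = C1*cos(2*t)*exp(-4*t) + C2*exp(-4*t)*sin(2*t).
For the particular solution try q_p = A0 + A1*t. Substituting and matching coefficients of each power of t gives A0 = -21/100, A1 = -1/10, so q_p = -21/100 - t/10.
General solution: q = -21/100 - t/10 + C1*cos(2*t)*exp(-4*t) + C2*exp(-4*t)*sin(2*t).
Apply the initial conditions: q(0) = -21/100 + C1 = -5 and q'(0) = -1/10 - 4*C1 + 2*C2 = -4. Solving gives C1 = -479/100, C2 = -1153/100.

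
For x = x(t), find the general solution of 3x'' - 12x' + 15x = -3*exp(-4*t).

Divide through by 3: x'' - 4x' + 5x = -exp(-4*t).
Characteristic equation r² - 4r + 5 = 0 has discriminant (-4)² - 4·(5) = -4 < 0, so r = 2 ± i.
Hence x_h = C1*cos(t)*exp(2*t) + C2*exp(2*t)*sin(t).
Try x_p = A*exp(-4*t). Substituting into the equation and dividing by exp(-4*t) gives A = -1/37, so x_p = -exp(-4*t)/37.

x = -exp(-4*t)/37 + C1*cos(t)*exp(2*t) + C2*exp(2*t)*sin(t)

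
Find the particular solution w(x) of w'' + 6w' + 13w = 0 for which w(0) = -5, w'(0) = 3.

Characteristic equation r² + 6r + 13 = 0 has discriminant (6)² - 4·(13) = -16 < 0, so r = -3 ± 2i.
Hence w_h = C1*cos(2*x)*exp(-3*x) + C2*exp(-3*x)*sin(2*x).
Apply the initial conditions: w(0) = C1 = -5 and w'(0) = -3*C1 + 2*C2 = 3. Solving gives C1 = -5, C2 = -6.

w = -6*exp(-3*x)*sin(2*x) - 5*cos(2*x)*exp(-3*x)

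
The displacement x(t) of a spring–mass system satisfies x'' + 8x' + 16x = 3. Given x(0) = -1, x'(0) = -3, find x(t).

x = 3/16 - 19*exp(-4*t)/16 - 31*t*exp(-4*t)/4

Characteristic equation r² + 8r + 16 = 0 has discriminant (8)² - 4·(16) = 0, so r = -4 is a repeated root.
Hence x_h = (C1 + C2*t)*exp(-4*t).
For the particular solution try x_p = A0. Substituting and matching coefficients of each power of t gives A0 = 3/16, so x_p = 3/16.
General solution: x = 3/16 + C1*exp(-4*t) + C2*t*exp(-4*t).
Apply the initial conditions: x(0) = 3/16 + C1 = -1 and x'(0) = C2 - 4*C1 = -3. Solving gives C1 = -19/16, C2 = -31/4.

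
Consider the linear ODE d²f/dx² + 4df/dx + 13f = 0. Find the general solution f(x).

f = C1*cos(3*x)*exp(-2*x) + C2*exp(-2*x)*sin(3*x)

Characteristic equation r² + 4r + 13 = 0 has discriminant (4)² - 4·(13) = -36 < 0, so r = -2 ± 3i.
Hence f_h = C1*cos(3*x)*exp(-2*x) + C2*exp(-2*x)*sin(3*x).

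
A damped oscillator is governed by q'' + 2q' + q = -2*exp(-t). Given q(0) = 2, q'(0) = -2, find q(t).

q = 2*exp(-t) - t**2*exp(-t)

Characteristic equation r² + 2r + 1 = 0 has discriminant (2)² - 4·(1) = 0, so r = -1 is a repeated root.
Hence q_h = (C1 + C2*t)*exp(-t).
Since exp(-t) solves the homogeneous equation (r = -1 is a root of multiplicity 2), multiply the trial by t^2. Try q_p = A*t^2*exp(-t). Substituting into the equation and dividing by exp(-t) gives A = -1, so q_p = -t^2*exp(-t).
General solution: q = C1*exp(-t) - t^2*exp(-t) + C2*t*exp(-t).
Apply the initial conditions: q(0) = C1 = 2 and q'(0) = C2 - C1 = -2. Solving gives C1 = 2, C2 = 0.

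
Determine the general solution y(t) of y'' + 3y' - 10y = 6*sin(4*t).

Characteristic equation r² + 3r - 10 = 0 factors as (r - 2)(r + 5) = 0, so r = 2, -5.
Hence y_h = C1*exp(2*t) + C2*exp(-5*t).
Try y_p = A*cos(4*t) + B*sin(4*t). Substituting and equating the coefficients of cos(4t) and sin(4t) gives A = -18/205, B = -39/205, so y_p = -39*sin(4*t)/205 - 18*cos(4*t)/205.

y = -39*sin(4*t)/205 - 18*cos(4*t)/205 + C1*exp(2*t) + C2*exp(-5*t)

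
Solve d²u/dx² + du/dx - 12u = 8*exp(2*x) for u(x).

u = -4*exp(2*x)/3 + C1*exp(3*x) + C2*exp(-4*x)

Characteristic equation r² + r - 12 = 0 factors as (r - 3)(r + 4) = 0, so r = 3, -4.
Hence u_h = C1*exp(3*x) + C2*exp(-4*x).
Try u_p = A*exp(2*x). Substituting into the equation and dividing by exp(2*x) gives A = -4/3, so u_p = -4*exp(2*x)/3.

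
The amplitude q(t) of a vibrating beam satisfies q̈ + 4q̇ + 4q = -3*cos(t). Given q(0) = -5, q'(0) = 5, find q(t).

q = -116*exp(-2*t)/25 - 12*sin(t)/25 - 9*cos(t)/25 - 19*t*exp(-2*t)/5

Characteristic equation r² + 4r + 4 = 0 has discriminant (4)² - 4·(4) = 0, so r = -2 is a repeated root.
Hence q_h = (C1 + C2*t)*exp(-2*t).
Try q_p = A*cos(t) + B*sin(t). Substituting and equating the coefficients of cos(t) and sin(t) gives A = -9/25, B = -12/25, so q_p = -12*sin(t)/25 - 9*cos(t)/25.
General solution: q = -12*sin(t)/25 - 9*cos(t)/25 + C1*exp(-2*t) + C2*t*exp(-2*t).
Apply the initial conditions: q(0) = -9/25 + C1 = -5 and q'(0) = -12/25 + C2 - 2*C1 = 5. Solving gives C1 = -116/25, C2 = -19/5.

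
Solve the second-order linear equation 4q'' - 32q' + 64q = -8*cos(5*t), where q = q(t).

q = 18*cos(5*t)/1681 + 80*sin(5*t)/1681 + C1*exp(4*t) + C2*t*exp(4*t)

Divide through by 4: q'' - 8q' + 16q = -2*cos(5*t).
Characteristic equation r² - 8r + 16 = 0 has discriminant (-8)² - 4·(16) = 0, so r = 4 is a repeated root.
Hence q_h = (C1 + C2*t)*exp(4*t).
Try q_p = A*cos(5*t) + B*sin(5*t). Substituting and equating the coefficients of cos(5t) and sin(5t) gives A = 18/1681, B = 80/1681, so q_p = 18*cos(5*t)/1681 + 80*sin(5*t)/1681.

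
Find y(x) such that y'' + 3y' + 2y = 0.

y = C1*exp(-2*x) + C2*exp(-x)

Characteristic equation r² + 3r + 2 = 0 factors as (r + 2)(r + 1) = 0, so r = -2, -1.
Hence y_h = C1*exp(-2*x) + C2*exp(-x).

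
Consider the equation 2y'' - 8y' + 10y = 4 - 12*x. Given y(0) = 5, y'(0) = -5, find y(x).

Divide through by 2: y'' - 4y' + 5y = 2 - 6*x.
Characteristic equation r² - 4r + 5 = 0 has discriminant (-4)² - 4·(5) = -4 < 0, so r = 2 ± i.
Hence y_h = C1*cos(x)*exp(2*x) + C2*exp(2*x)*sin(x).
For the particular solution try y_p = A0 + A1*x. Substituting and matching coefficients of each power of x gives A0 = -14/25, A1 = -6/5, so y_p = -14/25 - 6*x/5.
General solution: y = -14/25 - 6*x/5 + C1*cos(x)*exp(2*x) + C2*exp(2*x)*sin(x).
Apply the initial conditions: y(0) = -14/25 + C1 = 5 and y'(0) = -6/5 + C2 + 2*C1 = -5. Solving gives C1 = 139/25, C2 = -373/25.

y = -14/25 - 6*x/5 - 373*exp(2*x)*sin(x)/25 + 139*cos(x)*exp(2*x)/25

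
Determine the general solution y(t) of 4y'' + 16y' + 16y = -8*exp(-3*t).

y = -2*exp(-3*t) + C1*exp(-2*t) + C2*t*exp(-2*t)

Divide through by 4: y'' + 4y' + 4y = -2*exp(-3*t).
Characteristic equation r² + 4r + 4 = 0 has discriminant (4)² - 4·(4) = 0, so r = -2 is a repeated root.
Hence y_h = (C1 + C2*t)*exp(-2*t).
Try y_p = A*exp(-3*t). Substituting into the equation and dividing by exp(-3*t) gives A = -2, so y_p = -2*exp(-3*t).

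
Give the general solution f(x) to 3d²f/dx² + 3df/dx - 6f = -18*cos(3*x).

Divide through by 3: f'' + f' - 2f = -6*cos(3*x).
Characteristic equation r² + r - 2 = 0 factors as (r + 2)(r - 1) = 0, so r = -2, 1.
Hence f_h = C1*exp(-2*x) + C2*exp(x).
Try f_p = A*cos(3*x) + B*sin(3*x). Substituting and equating the coefficients of cos(3x) and sin(3x) gives A = 33/65, B = -9/65, so f_p = -9*sin(3*x)/65 + 33*cos(3*x)/65.

f = -9*sin(3*x)/65 + 33*cos(3*x)/65 + C1*exp(-2*x) + C2*exp(x)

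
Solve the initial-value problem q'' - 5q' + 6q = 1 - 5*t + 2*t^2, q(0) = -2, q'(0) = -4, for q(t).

Characteristic equation r² - 5r + 6 = 0 factors as (r - 3)(r - 2) = 0, so r = 3, 2.
Hence q_h = C1*exp(3*t) + C2*exp(2*t).
For the particular solution try q_p = A0 + A1*t + A2*t^2. Substituting and matching coefficients of each power of t gives A0 = -19/108, A1 = -5/18, A2 = 1/3, so q_p = -19/108 - 5*t/18 + t^2/3.
General solution: q = -19/108 - 5*t/18 + t^2/3 + C1*exp(3*t) + C2*exp(2*t).
Apply the initial conditions: q(0) = -19/108 + C1 + C2 = -2 and q'(0) = -5/18 + 2*C2 + 3*C1 = -4. Solving gives C1 = -2/27, C2 = -7/4.

q = -19/108 - 7*exp(2*t)/4 - 5*t/18 - 2*exp(3*t)/27 + t**2/3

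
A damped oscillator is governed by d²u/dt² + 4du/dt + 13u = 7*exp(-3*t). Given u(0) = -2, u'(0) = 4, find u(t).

u = 7*exp(-3*t)/10 - 27*cos(3*t)*exp(-2*t)/10 + 7*exp(-2*t)*sin(3*t)/30

Characteristic equation r² + 4r + 13 = 0 has discriminant (4)² - 4·(13) = -36 < 0, so r = -2 ± 3i.
Hence u_h = C1*cos(3*t)*exp(-2*t) + C2*exp(-2*t)*sin(3*t).
Try u_p = A*exp(-3*t). Substituting into the equation and dividing by exp(-3*t) gives A = 7/10, so u_p = 7*exp(-3*t)/10.
General solution: u = 7*exp(-3*t)/10 + C1*cos(3*t)*exp(-2*t) + C2*exp(-2*t)*sin(3*t).
Apply the initial conditions: u(0) = 7/10 + C1 = -2 and u'(0) = -21/10 - 2*C1 + 3*C2 = 4. Solving gives C1 = -27/10, C2 = 7/30.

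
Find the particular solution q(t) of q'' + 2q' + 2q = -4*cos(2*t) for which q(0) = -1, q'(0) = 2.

q = -4*sin(2*t)/5 + 2*cos(2*t)/5 - 7*cos(t)*exp(-t)/5 + 11*exp(-t)*sin(t)/5

Characteristic equation r² + 2r + 2 = 0 has discriminant (2)² - 4·(2) = -4 < 0, so r = -1 ± i.
Hence q_h = C1*cos(t)*exp(-t) + C2*exp(-t)*sin(t).
Try q_p = A*cos(2*t) + B*sin(2*t). Substituting and equating the coefficients of cos(2t) and sin(2t) gives A = 2/5, B = -4/5, so q_p = -4*sin(2*t)/5 + 2*cos(2*t)/5.
General solution: q = -4*sin(2*t)/5 + 2*cos(2*t)/5 + C1*cos(t)*exp(-t) + C2*exp(-t)*sin(t).
Apply the initial conditions: q(0) = 2/5 + C1 = -1 and q'(0) = -8/5 + C2 - C1 = 2. Solving gives C1 = -7/5, C2 = 11/5.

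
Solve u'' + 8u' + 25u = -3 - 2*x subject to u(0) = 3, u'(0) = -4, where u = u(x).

Characteristic equation r² + 8r + 25 = 0 has discriminant (8)² - 4·(25) = -36 < 0, so r = -4 ± 3i.
Hence u_h = C1*cos(3*x)*exp(-4*x) + C2*exp(-4*x)*sin(3*x).
For the particular solution try u_p = A0 + A1*x. Substituting and matching coefficients of each power of x gives A0 = -59/625, A1 = -2/25, so u_p = -59/625 - 2*x/25.
General solution: u = -59/625 - 2*x/25 + C1*cos(3*x)*exp(-4*x) + C2*exp(-4*x)*sin(3*x).
Apply the initial conditions: u(0) = -59/625 + C1 = 3 and u'(0) = -2/25 - 4*C1 + 3*C2 = -4. Solving gives C1 = 1934/625, C2 = 1762/625.

u = -59/625 - 2*x/25 + 1762*exp(-4*x)*sin(3*x)/625 + 1934*cos(3*x)*exp(-4*x)/625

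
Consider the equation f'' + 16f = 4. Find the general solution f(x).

Characteristic equation r² + 16 = 0 has discriminant (0)² - 4·(16) = -64 < 0, so r = ± 4i.
Hence f_h = C1*cos(4*x) + C2*sin(4*x).
For the particular solution try f_p = A0. Substituting and matching coefficients of each power of x gives A0 = 1/4, so f_p = 1/4.

f = 1/4 + C1*cos(4*x) + C2*sin(4*x)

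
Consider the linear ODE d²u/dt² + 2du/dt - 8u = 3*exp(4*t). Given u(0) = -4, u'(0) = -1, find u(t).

Characteristic equation r² + 2r - 8 = 0 factors as (r + 4)(r - 2) = 0, so r = -4, 2.
Hence u_h = C1*exp(-4*t) + C2*exp(2*t).
Try u_p = A*exp(4*t). Substituting into the equation and dividing by exp(4*t) gives A = 3/16, so u_p = 3*exp(4*t)/16.
General solution: u = 3*exp(4*t)/16 + C1*exp(-4*t) + C2*exp(2*t).
Apply the initial conditions: u(0) = 3/16 + C1 + C2 = -4 and u'(0) = 3/4 - 4*C1 + 2*C2 = -1. Solving gives C1 = -53/48, C2 = -37/12.

u = -53*exp(-4*t)/48 - 37*exp(2*t)/12 + 3*exp(4*t)/16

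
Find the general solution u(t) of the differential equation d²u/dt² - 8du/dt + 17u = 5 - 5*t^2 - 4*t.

Characteristic equation r² - 8r + 17 = 0 has discriminant (-8)² - 4·(17) = -4 < 0, so r = 4 ± i.
Hence u_h = C1*cos(t)*exp(4*t) + C2*exp(4*t)*sin(t).
For the particular solution try u_p = A0 + A1*t + A2*t^2. Substituting and matching coefficients of each power of t gives A0 = 431/4913, A1 = -148/289, A2 = -5/17, so u_p = 431/4913 - 148*t/289 - 5*t^2/17.

u = 431/4913 - 148*t/289 - 5*t**2/17 + C1*cos(t)*exp(4*t) + C2*exp(4*t)*sin(t)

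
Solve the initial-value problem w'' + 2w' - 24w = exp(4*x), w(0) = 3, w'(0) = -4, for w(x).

Characteristic equation r² + 2r - 24 = 0 factors as (r - 4)(r + 6) = 0, so r = 4, -6.
Hence w_h = C1*exp(4*x) + C2*exp(-6*x).
Since exp(4*x) solves the homogeneous equation (r = 4 is a root of multiplicity 1), multiply the trial by x. Try w_p = A*x*exp(4*x). Substituting into the equation and dividing by exp(4*x) gives A = 1/10, so w_p = x*exp(4*x)/10.
General solution: w = C1*exp(4*x) + C2*exp(-6*x) + x*exp(4*x)/10.
Apply the initial conditions: w(0) = C1 + C2 = 3 and w'(0) = 1/10 - 6*C2 + 4*C1 = -4. Solving gives C1 = 139/100, C2 = 161/100.

w = 139*exp(4*x)/100 + 161*exp(-6*x)/100 + x*exp(4*x)/10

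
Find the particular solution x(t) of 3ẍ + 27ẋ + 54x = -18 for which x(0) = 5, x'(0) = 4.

x = -1/3 + 12*exp(-3*t) - 20*exp(-6*t)/3

Divide through by 3: x'' + 9x' + 18x = -6.
Characteristic equation r² + 9r + 18 = 0 factors as (r + 3)(r + 6) = 0, so r = -3, -6.
Hence x_h = C1*exp(-3*t) + C2*exp(-6*t).
For the particular solution try x_p = A0. Substituting and matching coefficients of each power of t gives A0 = -1/3, so x_p = -1/3.
General solution: x = -1/3 + C1*exp(-3*t) + C2*exp(-6*t).
Apply the initial conditions: x(0) = -1/3 + C1 + C2 = 5 and x'(0) = -6*C2 - 3*C1 = 4. Solving gives C1 = 12, C2 = -20/3.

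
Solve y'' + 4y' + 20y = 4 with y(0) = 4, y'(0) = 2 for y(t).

Characteristic equation r² + 4r + 20 = 0 has discriminant (4)² - 4·(20) = -64 < 0, so r = -2 ± 4i.
Hence y_h = C1*cos(4*t)*exp(-2*t) + C2*exp(-2*t)*sin(4*t).
For the particular solution try y_p = A0. Substituting and matching coefficients of each power of t gives A0 = 1/5, so y_p = 1/5.
General solution: y = 1/5 + C1*cos(4*t)*exp(-2*t) + C2*exp(-2*t)*sin(4*t).
Apply the initial conditions: y(0) = 1/5 + C1 = 4 and y'(0) = -2*C1 + 4*C2 = 2. Solving gives C1 = 19/5, C2 = 12/5.

y = 1/5 + 12*exp(-2*t)*sin(4*t)/5 + 19*cos(4*t)*exp(-2*t)/5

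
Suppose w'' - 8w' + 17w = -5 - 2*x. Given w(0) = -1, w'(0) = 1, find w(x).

w = -101/289 - 2*x/17 - 188*cos(x)*exp(4*x)/289 + 1075*exp(4*x)*sin(x)/289

Characteristic equation r² - 8r + 17 = 0 has discriminant (-8)² - 4·(17) = -4 < 0, so r = 4 ± i.
Hence w_h = C1*cos(x)*exp(4*x) + C2*exp(4*x)*sin(x).
For the particular solution try w_p = A0 + A1*x. Substituting and matching coefficients of each power of x gives A0 = -101/289, A1 = -2/17, so w_p = -101/289 - 2*x/17.
General solution: w = -101/289 - 2*x/17 + C1*cos(x)*exp(4*x) + C2*exp(4*x)*sin(x).
Apply the initial conditions: w(0) = -101/289 + C1 = -1 and w'(0) = -2/17 + C2 + 4*C1 = 1. Solving gives C1 = -188/289, C2 = 1075/289.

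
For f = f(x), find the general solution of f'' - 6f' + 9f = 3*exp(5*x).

f = 3*exp(5*x)/4 + C1*exp(3*x) + C2*x*exp(3*x)

Characteristic equation r² - 6r + 9 = 0 has discriminant (-6)² - 4·(9) = 0, so r = 3 is a repeated root.
Hence f_h = (C1 + C2*x)*exp(3*x).
Try f_p = A*exp(5*x). Substituting into the equation and dividing by exp(5*x) gives A = 3/4, so f_p = 3*exp(5*x)/4.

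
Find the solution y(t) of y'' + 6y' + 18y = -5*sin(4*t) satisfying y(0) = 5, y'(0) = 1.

Characteristic equation r² + 6r + 18 = 0 has discriminant (6)² - 4·(18) = -36 < 0, so r = -3 ± 3i.
Hence y_h = C1*cos(3*t)*exp(-3*t) + C2*exp(-3*t)*sin(3*t).
Try y_p = A*cos(4*t) + B*sin(4*t). Substituting and equating the coefficients of cos(4t) and sin(4t) gives A = 6/29, B = -1/58, so y_p = -sin(4*t)/58 + 6*cos(4*t)/29.
General solution: y = -sin(4*t)/58 + 6*cos(4*t)/29 + C1*cos(3*t)*exp(-3*t) + C2*exp(-3*t)*sin(3*t).
Apply the initial conditions: y(0) = 6/29 + C1 = 5 and y'(0) = -2/29 - 3*C1 + 3*C2 = 1. Solving gives C1 = 139/29, C2 = 448/87.

y = -sin(4*t)/58 + 6*cos(4*t)/29 + 139*cos(3*t)*exp(-3*t)/29 + 448*exp(-3*t)*sin(3*t)/87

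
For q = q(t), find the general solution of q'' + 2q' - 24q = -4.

q = 1/6 + C1*exp(4*t) + C2*exp(-6*t)

Characteristic equation r² + 2r - 24 = 0 factors as (r - 4)(r + 6) = 0, so r = 4, -6.
Hence q_h = C1*exp(4*t) + C2*exp(-6*t).
For the particular solution try q_p = A0. Substituting and matching coefficients of each power of t gives A0 = 1/6, so q_p = 1/6.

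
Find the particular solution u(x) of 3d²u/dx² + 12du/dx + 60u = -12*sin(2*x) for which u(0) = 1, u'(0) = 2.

Divide through by 3: u'' + 4u' + 20u = -4*sin(2*x).
Characteristic equation r² + 4r + 20 = 0 has discriminant (4)² - 4·(20) = -64 < 0, so r = -2 ± 4i.
Hence u_h = C1*cos(4*x)*exp(-2*x) + C2*exp(-2*x)*sin(4*x).
Try u_p = A*cos(2*x) + B*sin(2*x). Substituting and equating the coefficients of cos(2x) and sin(2x) gives A = 1/10, B = -1/5, so u_p = -sin(2*x)/5 + cos(2*x)/10.
General solution: u = -sin(2*x)/5 + cos(2*x)/10 + C1*cos(4*x)*exp(-2*x) + C2*exp(-2*x)*sin(4*x).
Apply the initial conditions: u(0) = 1/10 + C1 = 1 and u'(0) = -2/5 - 2*C1 + 4*C2 = 2. Solving gives C1 = 9/10, C2 = 21/20.

u = -sin(2*x)/5 + cos(2*x)/10 + 9*cos(4*x)*exp(-2*x)/10 + 21*exp(-2*x)*sin(4*x)/20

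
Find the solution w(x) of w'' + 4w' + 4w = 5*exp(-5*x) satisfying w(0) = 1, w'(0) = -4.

w = 4*exp(-2*x)/9 + 5*exp(-5*x)/9 - x*exp(-2*x)/3

Characteristic equation r² + 4r + 4 = 0 has discriminant (4)² - 4·(4) = 0, so r = -2 is a repeated root.
Hence w_h = (C1 + C2*x)*exp(-2*x).
Try w_p = A*exp(-5*x). Substituting into the equation and dividing by exp(-5*x) gives A = 5/9, so w_p = 5*exp(-5*x)/9.
General solution: w = 5*exp(-5*x)/9 + C1*exp(-2*x) + C2*x*exp(-2*x).
Apply the initial conditions: w(0) = 5/9 + C1 = 1 and w'(0) = -25/9 + C2 - 2*C1 = -4. Solving gives C1 = 4/9, C2 = -1/3.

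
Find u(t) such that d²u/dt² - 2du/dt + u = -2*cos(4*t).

u = 16*sin(4*t)/289 + 30*cos(4*t)/289 + C1*exp(t) + C2*t*exp(t)

Characteristic equation r² - 2r + 1 = 0 has discriminant (-2)² - 4·(1) = 0, so r = 1 is a repeated root.
Hence u_h = (C1 + C2*t)*exp(t).
Try u_p = A*cos(4*t) + B*sin(4*t). Substituting and equating the coefficients of cos(4t) and sin(4t) gives A = 30/289, B = 16/289, so u_p = 16*sin(4*t)/289 + 30*cos(4*t)/289.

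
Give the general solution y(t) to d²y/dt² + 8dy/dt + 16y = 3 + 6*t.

y = 3*t/8 + C1*exp(-4*t) + C2*t*exp(-4*t)

Characteristic equation r² + 8r + 16 = 0 has discriminant (8)² - 4·(16) = 0, so r = -4 is a repeated root.
Hence y_h = (C1 + C2*t)*exp(-4*t).
For the particular solution try y_p = A0 + A1*t. Substituting and matching coefficients of each power of t gives A0 = 0, A1 = 3/8, so y_p = 3*t/8.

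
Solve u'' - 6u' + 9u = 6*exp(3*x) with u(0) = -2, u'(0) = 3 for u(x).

u = -2*exp(3*x) + 3*x**2*exp(3*x) + 9*x*exp(3*x)

Characteristic equation r² - 6r + 9 = 0 has discriminant (-6)² - 4·(9) = 0, so r = 3 is a repeated root.
Hence u_h = (C1 + C2*x)*exp(3*x).
Since exp(3*x) solves the homogeneous equation (r = 3 is a root of multiplicity 2), multiply the trial by x^2. Try u_p = A*x^2*exp(3*x). Substituting into the equation and dividing by exp(3*x) gives A = 3, so u_p = 3*x^2*exp(3*x).
General solution: u = C1*exp(3*x) + 3*x^2*exp(3*x) + C2*x*exp(3*x).
Apply the initial conditions: u(0) = C1 = -2 and u'(0) = C2 + 3*C1 = 3. Solving gives C1 = -2, C2 = 9.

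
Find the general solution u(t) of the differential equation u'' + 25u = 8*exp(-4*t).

Characteristic equation r² + 25 = 0 has discriminant (0)² - 4·(25) = -100 < 0, so r = ± 5i.
Hence u_h = C1*cos(5*t) + C2*sin(5*t).
Try u_p = A*exp(-4*t). Substituting into the equation and dividing by exp(-4*t) gives A = 8/41, so u_p = 8*exp(-4*t)/41.

u = 8*exp(-4*t)/41 + C1*cos(5*t) + C2*sin(5*t)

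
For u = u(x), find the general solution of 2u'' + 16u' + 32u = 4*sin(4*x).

u = -cos(4*x)/16 + C1*exp(-4*x) + C2*x*exp(-4*x)

Divide through by 2: u'' + 8u' + 16u = 2*sin(4*x).
Characteristic equation r² + 8r + 16 = 0 has discriminant (8)² - 4·(16) = 0, so r = -4 is a repeated root.
Hence u_h = (C1 + C2*x)*exp(-4*x).
Try u_p = A*cos(4*x) + B*sin(4*x). Substituting and equating the coefficients of cos(4x) and sin(4x) gives A = -1/16, B = 0, so u_p = -cos(4*x)/16.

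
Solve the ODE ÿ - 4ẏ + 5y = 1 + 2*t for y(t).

y = 13/25 + 2*t/5 + C1*cos(t)*exp(2*t) + C2*exp(2*t)*sin(t)

Characteristic equation r² - 4r + 5 = 0 has discriminant (-4)² - 4·(5) = -4 < 0, so r = 2 ± i.
Hence y_h = C1*cos(t)*exp(2*t) + C2*exp(2*t)*sin(t).
For the particular solution try y_p = A0 + A1*t. Substituting and matching coefficients of each power of t gives A0 = 13/25, A1 = 2/5, so y_p = 13/25 + 2*t/5.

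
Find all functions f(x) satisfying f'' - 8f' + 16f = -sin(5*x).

Characteristic equation r² - 8r + 16 = 0 has discriminant (-8)² - 4·(16) = 0, so r = 4 is a repeated root.
Hence f_h = (C1 + C2*x)*exp(4*x).
Try f_p = A*cos(5*x) + B*sin(5*x). Substituting and equating the coefficients of cos(5x) and sin(5x) gives A = -40/1681, B = 9/1681, so f_p = -40*cos(5*x)/1681 + 9*sin(5*x)/1681.

f = -40*cos(5*x)/1681 + 9*sin(5*x)/1681 + C1*exp(4*x) + C2*x*exp(4*x)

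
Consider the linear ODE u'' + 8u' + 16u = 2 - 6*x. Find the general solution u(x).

Characteristic equation r² + 8r + 16 = 0 has discriminant (8)² - 4·(16) = 0, so r = -4 is a repeated root.
Hence u_h = (C1 + C2*x)*exp(-4*x).
For the particular solution try u_p = A0 + A1*x. Substituting and matching coefficients of each power of x gives A0 = 5/16, A1 = -3/8, so u_p = 5/16 - 3*x/8.

u = 5/16 - 3*x/8 + C1*exp(-4*x) + C2*x*exp(-4*x)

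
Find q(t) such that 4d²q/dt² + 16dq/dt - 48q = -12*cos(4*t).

q = -3*sin(4*t)/65 + 21*cos(4*t)/260 + C1*exp(2*t) + C2*exp(-6*t)

Divide through by 4: q'' + 4q' - 12q = -3*cos(4*t).
Characteristic equation r² + 4r - 12 = 0 factors as (r - 2)(r + 6) = 0, so r = 2, -6.
Hence q_h = C1*exp(2*t) + C2*exp(-6*t).
Try q_p = A*cos(4*t) + B*sin(4*t). Substituting and equating the coefficients of cos(4t) and sin(4t) gives A = 21/260, B = -3/65, so q_p = -3*sin(4*t)/65 + 21*cos(4*t)/260.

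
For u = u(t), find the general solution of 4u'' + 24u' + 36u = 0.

Divide through by 4: u'' + 6u' + 9u = 0.
Characteristic equation r² + 6r + 9 = 0 has discriminant (6)² - 4·(9) = 0, so r = -3 is a repeated root.
Hence u_h = (C1 + C2*t)*exp(-3*t).

u = C1*exp(-3*t) + C2*t*exp(-3*t)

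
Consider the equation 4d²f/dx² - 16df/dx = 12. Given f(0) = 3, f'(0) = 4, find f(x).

Divide through by 4: f'' - 4f' = 3.
Characteristic equation r² - 4r = 0 factors as (r - 4)r = 0, so r = 4, 0.
Hence f_h = C1*exp(4*x) + C2.
Since 0 is a characteristic root (multiplicity 1), multiply the polynomial trial by x: try f_p = A0*x. Substituting and matching coefficients of each power of x gives A0 = -3/4, so f_p = -3*x/4.
General solution: f = C2 - 3*x/4 + C1*exp(4*x).
Apply the initial conditions: f(0) = C1 + C2 = 3 and f'(0) = -3/4 + 4*C1 = 4. Solving gives C1 = 19/16, C2 = 29/16.

f = 29/16 - 3*x/4 + 19*exp(4*x)/16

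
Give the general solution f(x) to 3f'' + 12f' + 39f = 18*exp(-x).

Divide through by 3: f'' + 4f' + 13f = 6*exp(-x).
Characteristic equation r² + 4r + 13 = 0 has discriminant (4)² - 4·(13) = -36 < 0, so r = -2 ± 3i.
Hence f_h = C1*cos(3*x)*exp(-2*x) + C2*exp(-2*x)*sin(3*x).
Try f_p = A*exp(-x). Substituting into the equation and dividing by exp(-x) gives A = 3/5, so f_p = 3*exp(-x)/5.

f = 3*exp(-x)/5 + C1*cos(3*x)*exp(-2*x) + C2*exp(-2*x)*sin(3*x)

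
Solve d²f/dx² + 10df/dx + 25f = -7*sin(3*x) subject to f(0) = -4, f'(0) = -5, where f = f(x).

Characteristic equation r² + 10r + 25 = 0 has discriminant (10)² - 4·(25) = 0, so r = -5 is a repeated root.
Hence f_h = (C1 + C2*x)*exp(-5*x).
Try f_p = A*cos(3*x) + B*sin(3*x). Substituting and equating the coefficients of cos(3x) and sin(3x) gives A = 105/578, B = -28/289, so f_p = -28*sin(3*x)/289 + 105*cos(3*x)/578.
General solution: f = -28*sin(3*x)/289 + 105*cos(3*x)/578 + C1*exp(-5*x) + C2*x*exp(-5*x).
Apply the initial conditions: f(0) = 105/578 + C1 = -4 and f'(0) = -84/289 + C2 - 5*C1 = -5. Solving gives C1 = -2417/578, C2 = -871/34.

f = -2417*exp(-5*x)/578 - 28*sin(3*x)/289 + 105*cos(3*x)/578 - 871*x*exp(-5*x)/34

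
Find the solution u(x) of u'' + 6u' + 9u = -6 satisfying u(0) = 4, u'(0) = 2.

u = -2/3 + 14*exp(-3*x)/3 + 16*x*exp(-3*x)

Characteristic equation r² + 6r + 9 = 0 has discriminant (6)² - 4·(9) = 0, so r = -3 is a repeated root.
Hence u_h = (C1 + C2*x)*exp(-3*x).
For the particular solution try u_p = A0. Substituting and matching coefficients of each power of x gives A0 = -2/3, so u_p = -2/3.
General solution: u = -2/3 + C1*exp(-3*x) + C2*x*exp(-3*x).
Apply the initial conditions: u(0) = -2/3 + C1 = 4 and u'(0) = C2 - 3*C1 = 2. Solving gives C1 = 14/3, C2 = 16.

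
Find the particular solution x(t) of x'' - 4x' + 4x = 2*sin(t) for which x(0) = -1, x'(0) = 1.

Characteristic equation r² - 4r + 4 = 0 has discriminant (-4)² - 4·(4) = 0, so r = 2 is a repeated root.
Hence x_h = (C1 + C2*t)*exp(2*t).
Try x_p = A*cos(t) + B*sin(t). Substituting and equating the coefficients of cos(t) and sin(t) gives A = 8/25, B = 6/25, so x_p = 6*sin(t)/25 + 8*cos(t)/25.
General solution: x = 6*sin(t)/25 + 8*cos(t)/25 + C1*exp(2*t) + C2*t*exp(2*t).
Apply the initial conditions: x(0) = 8/25 + C1 = -1 and x'(0) = 6/25 + C2 + 2*C1 = 1. Solving gives C1 = -33/25, C2 = 17/5.

x = -33*exp(2*t)/25 + 6*sin(t)/25 + 8*cos(t)/25 + 17*t*exp(2*t)/5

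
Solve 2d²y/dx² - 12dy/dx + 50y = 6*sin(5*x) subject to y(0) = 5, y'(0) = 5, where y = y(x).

y = cos(5*x)/10 - 97*exp(3*x)*sin(4*x)/40 + 49*cos(4*x)*exp(3*x)/10

Divide through by 2: y'' - 6y' + 25y = 3*sin(5*x).
Characteristic equation r² - 6r + 25 = 0 has discriminant (-6)² - 4·(25) = -64 < 0, so r = 3 ± 4i.
Hence y_h = C1*cos(4*x)*exp(3*x) + C2*exp(3*x)*sin(4*x).
Try y_p = A*cos(5*x) + B*sin(5*x). Substituting and equating the coefficients of cos(5x) and sin(5x) gives A = 1/10, B = 0, so y_p = cos(5*x)/10.
General solution: y = cos(5*x)/10 + C1*cos(4*x)*exp(3*x) + C2*exp(3*x)*sin(4*x).
Apply the initial conditions: y(0) = 1/10 + C1 = 5 and y'(0) = 3*C1 + 4*C2 = 5. Solving gives C1 = 49/10, C2 = -97/40.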